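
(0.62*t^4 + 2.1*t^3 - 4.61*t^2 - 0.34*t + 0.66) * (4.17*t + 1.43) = 2.5854*t^5 + 9.6436*t^4 - 16.2207*t^3 - 8.0101*t^2 + 2.266*t + 0.9438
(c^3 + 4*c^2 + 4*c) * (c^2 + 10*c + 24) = c^5 + 14*c^4 + 68*c^3 + 136*c^2 + 96*c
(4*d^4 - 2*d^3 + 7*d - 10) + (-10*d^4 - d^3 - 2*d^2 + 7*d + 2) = -6*d^4 - 3*d^3 - 2*d^2 + 14*d - 8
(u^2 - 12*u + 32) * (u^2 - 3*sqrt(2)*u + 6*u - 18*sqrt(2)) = u^4 - 6*u^3 - 3*sqrt(2)*u^3 - 40*u^2 + 18*sqrt(2)*u^2 + 120*sqrt(2)*u + 192*u - 576*sqrt(2)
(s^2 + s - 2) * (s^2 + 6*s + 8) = s^4 + 7*s^3 + 12*s^2 - 4*s - 16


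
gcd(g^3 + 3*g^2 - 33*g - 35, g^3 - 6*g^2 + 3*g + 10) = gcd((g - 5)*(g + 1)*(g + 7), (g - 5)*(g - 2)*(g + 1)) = g^2 - 4*g - 5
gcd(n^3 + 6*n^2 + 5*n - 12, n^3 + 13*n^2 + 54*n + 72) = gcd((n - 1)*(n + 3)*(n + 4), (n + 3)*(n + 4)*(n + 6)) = n^2 + 7*n + 12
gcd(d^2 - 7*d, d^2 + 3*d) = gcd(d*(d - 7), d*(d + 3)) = d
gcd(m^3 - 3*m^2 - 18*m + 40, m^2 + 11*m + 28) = m + 4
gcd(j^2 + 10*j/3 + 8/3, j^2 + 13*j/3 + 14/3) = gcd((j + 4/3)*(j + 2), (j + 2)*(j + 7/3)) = j + 2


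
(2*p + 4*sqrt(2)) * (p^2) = 2*p^3 + 4*sqrt(2)*p^2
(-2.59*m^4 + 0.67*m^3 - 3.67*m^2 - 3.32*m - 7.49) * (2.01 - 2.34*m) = 6.0606*m^5 - 6.7737*m^4 + 9.9345*m^3 + 0.3921*m^2 + 10.8534*m - 15.0549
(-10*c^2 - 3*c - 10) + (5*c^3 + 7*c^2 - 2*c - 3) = 5*c^3 - 3*c^2 - 5*c - 13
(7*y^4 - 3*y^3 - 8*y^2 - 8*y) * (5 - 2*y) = -14*y^5 + 41*y^4 + y^3 - 24*y^2 - 40*y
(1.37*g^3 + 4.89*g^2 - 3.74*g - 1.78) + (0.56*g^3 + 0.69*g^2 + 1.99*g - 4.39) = 1.93*g^3 + 5.58*g^2 - 1.75*g - 6.17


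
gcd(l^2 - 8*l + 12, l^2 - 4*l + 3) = 1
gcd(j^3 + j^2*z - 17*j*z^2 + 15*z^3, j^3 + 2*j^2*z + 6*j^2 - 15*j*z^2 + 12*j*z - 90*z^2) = -j^2 - 2*j*z + 15*z^2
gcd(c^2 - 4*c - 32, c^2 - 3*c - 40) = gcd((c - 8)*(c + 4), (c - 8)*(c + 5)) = c - 8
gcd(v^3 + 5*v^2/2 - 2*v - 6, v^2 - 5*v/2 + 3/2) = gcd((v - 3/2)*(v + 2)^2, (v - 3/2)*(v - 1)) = v - 3/2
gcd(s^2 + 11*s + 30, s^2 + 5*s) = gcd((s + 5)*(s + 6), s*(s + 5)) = s + 5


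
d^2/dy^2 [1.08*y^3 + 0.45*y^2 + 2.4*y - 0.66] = 6.48*y + 0.9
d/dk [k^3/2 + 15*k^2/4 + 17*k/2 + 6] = 3*k^2/2 + 15*k/2 + 17/2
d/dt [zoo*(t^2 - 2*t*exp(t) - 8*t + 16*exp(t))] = zoo*(t*exp(t) + t + exp(t) + 1)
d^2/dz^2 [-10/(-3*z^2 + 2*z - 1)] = 20*(-9*z^2 + 6*z + 4*(3*z - 1)^2 - 3)/(3*z^2 - 2*z + 1)^3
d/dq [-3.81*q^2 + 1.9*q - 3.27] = 1.9 - 7.62*q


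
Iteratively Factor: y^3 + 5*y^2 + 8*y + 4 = (y + 1)*(y^2 + 4*y + 4) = (y + 1)*(y + 2)*(y + 2)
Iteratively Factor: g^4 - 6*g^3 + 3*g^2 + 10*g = (g)*(g^3 - 6*g^2 + 3*g + 10) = g*(g - 5)*(g^2 - g - 2) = g*(g - 5)*(g + 1)*(g - 2)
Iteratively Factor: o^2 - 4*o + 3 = (o - 3)*(o - 1)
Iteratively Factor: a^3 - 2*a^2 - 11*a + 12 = (a - 4)*(a^2 + 2*a - 3) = (a - 4)*(a - 1)*(a + 3)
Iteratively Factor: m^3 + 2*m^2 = (m)*(m^2 + 2*m) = m^2*(m + 2)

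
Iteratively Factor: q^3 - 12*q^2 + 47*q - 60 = (q - 4)*(q^2 - 8*q + 15) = (q - 4)*(q - 3)*(q - 5)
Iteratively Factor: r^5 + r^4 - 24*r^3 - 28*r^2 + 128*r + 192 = (r - 3)*(r^4 + 4*r^3 - 12*r^2 - 64*r - 64) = (r - 3)*(r + 2)*(r^3 + 2*r^2 - 16*r - 32) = (r - 3)*(r + 2)^2*(r^2 - 16) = (r - 4)*(r - 3)*(r + 2)^2*(r + 4)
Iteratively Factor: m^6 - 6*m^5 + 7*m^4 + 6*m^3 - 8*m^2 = (m)*(m^5 - 6*m^4 + 7*m^3 + 6*m^2 - 8*m) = m^2*(m^4 - 6*m^3 + 7*m^2 + 6*m - 8) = m^2*(m - 1)*(m^3 - 5*m^2 + 2*m + 8) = m^2*(m - 4)*(m - 1)*(m^2 - m - 2) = m^2*(m - 4)*(m - 2)*(m - 1)*(m + 1)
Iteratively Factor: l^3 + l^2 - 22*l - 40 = (l + 4)*(l^2 - 3*l - 10) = (l + 2)*(l + 4)*(l - 5)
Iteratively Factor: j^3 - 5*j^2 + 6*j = (j - 2)*(j^2 - 3*j) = j*(j - 2)*(j - 3)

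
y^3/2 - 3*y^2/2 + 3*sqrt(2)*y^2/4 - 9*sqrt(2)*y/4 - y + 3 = (y/2 + sqrt(2))*(y - 3)*(y - sqrt(2)/2)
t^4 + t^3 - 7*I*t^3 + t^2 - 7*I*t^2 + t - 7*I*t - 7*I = (t + 1)*(t - 7*I)*(t - I)*(t + I)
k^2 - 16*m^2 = (k - 4*m)*(k + 4*m)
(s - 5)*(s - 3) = s^2 - 8*s + 15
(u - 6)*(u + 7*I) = u^2 - 6*u + 7*I*u - 42*I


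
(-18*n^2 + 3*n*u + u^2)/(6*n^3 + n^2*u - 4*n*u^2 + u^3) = (6*n + u)/(-2*n^2 - n*u + u^2)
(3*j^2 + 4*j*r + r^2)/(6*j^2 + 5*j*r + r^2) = (j + r)/(2*j + r)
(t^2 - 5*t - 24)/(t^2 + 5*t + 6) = (t - 8)/(t + 2)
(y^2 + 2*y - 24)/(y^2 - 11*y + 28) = (y + 6)/(y - 7)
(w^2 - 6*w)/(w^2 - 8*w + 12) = w/(w - 2)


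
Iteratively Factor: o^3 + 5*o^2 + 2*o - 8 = (o + 2)*(o^2 + 3*o - 4) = (o - 1)*(o + 2)*(o + 4)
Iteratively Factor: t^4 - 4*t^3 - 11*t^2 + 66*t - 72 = (t + 4)*(t^3 - 8*t^2 + 21*t - 18) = (t - 3)*(t + 4)*(t^2 - 5*t + 6) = (t - 3)*(t - 2)*(t + 4)*(t - 3)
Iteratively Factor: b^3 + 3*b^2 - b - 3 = (b - 1)*(b^2 + 4*b + 3) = (b - 1)*(b + 1)*(b + 3)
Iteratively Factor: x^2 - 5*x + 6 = (x - 2)*(x - 3)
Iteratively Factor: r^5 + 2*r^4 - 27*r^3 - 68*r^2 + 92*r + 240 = (r + 4)*(r^4 - 2*r^3 - 19*r^2 + 8*r + 60) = (r + 2)*(r + 4)*(r^3 - 4*r^2 - 11*r + 30) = (r - 2)*(r + 2)*(r + 4)*(r^2 - 2*r - 15) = (r - 2)*(r + 2)*(r + 3)*(r + 4)*(r - 5)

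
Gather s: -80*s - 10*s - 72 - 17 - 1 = -90*s - 90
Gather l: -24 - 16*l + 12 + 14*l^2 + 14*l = 14*l^2 - 2*l - 12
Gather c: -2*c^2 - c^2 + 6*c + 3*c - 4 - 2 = -3*c^2 + 9*c - 6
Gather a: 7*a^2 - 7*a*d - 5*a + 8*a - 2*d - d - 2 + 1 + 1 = 7*a^2 + a*(3 - 7*d) - 3*d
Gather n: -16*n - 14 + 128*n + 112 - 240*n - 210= -128*n - 112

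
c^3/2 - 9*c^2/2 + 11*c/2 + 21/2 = (c/2 + 1/2)*(c - 7)*(c - 3)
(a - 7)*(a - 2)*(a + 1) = a^3 - 8*a^2 + 5*a + 14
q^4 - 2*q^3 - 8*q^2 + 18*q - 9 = (q - 3)*(q - 1)^2*(q + 3)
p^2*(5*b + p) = 5*b*p^2 + p^3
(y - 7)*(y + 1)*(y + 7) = y^3 + y^2 - 49*y - 49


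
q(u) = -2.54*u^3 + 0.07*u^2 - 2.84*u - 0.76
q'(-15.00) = -1719.44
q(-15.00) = 8630.09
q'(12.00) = -1098.44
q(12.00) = -4413.88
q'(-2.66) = -57.13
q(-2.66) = 55.10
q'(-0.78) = -7.59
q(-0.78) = 2.70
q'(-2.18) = -39.36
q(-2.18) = 32.08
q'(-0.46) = -4.52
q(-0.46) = 0.81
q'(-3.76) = -111.09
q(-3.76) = 145.93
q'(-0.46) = -4.52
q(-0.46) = 0.81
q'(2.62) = -54.78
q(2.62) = -53.40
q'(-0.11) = -2.95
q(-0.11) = -0.44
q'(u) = -7.62*u^2 + 0.14*u - 2.84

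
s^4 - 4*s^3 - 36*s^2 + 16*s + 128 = (s - 8)*(s - 2)*(s + 2)*(s + 4)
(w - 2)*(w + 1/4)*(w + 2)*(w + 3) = w^4 + 13*w^3/4 - 13*w^2/4 - 13*w - 3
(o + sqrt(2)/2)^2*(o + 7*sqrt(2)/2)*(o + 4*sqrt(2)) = o^4 + 17*sqrt(2)*o^3/2 + 87*o^2/2 + 127*sqrt(2)*o/4 + 14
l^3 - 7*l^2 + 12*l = l*(l - 4)*(l - 3)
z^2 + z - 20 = (z - 4)*(z + 5)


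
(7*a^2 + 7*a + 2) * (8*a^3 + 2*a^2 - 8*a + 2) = 56*a^5 + 70*a^4 - 26*a^3 - 38*a^2 - 2*a + 4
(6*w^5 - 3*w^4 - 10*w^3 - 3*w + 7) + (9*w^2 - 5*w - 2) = 6*w^5 - 3*w^4 - 10*w^3 + 9*w^2 - 8*w + 5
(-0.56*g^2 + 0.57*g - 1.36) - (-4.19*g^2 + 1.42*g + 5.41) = 3.63*g^2 - 0.85*g - 6.77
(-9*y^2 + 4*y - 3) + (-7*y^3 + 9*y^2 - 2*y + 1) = -7*y^3 + 2*y - 2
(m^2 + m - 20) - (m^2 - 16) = m - 4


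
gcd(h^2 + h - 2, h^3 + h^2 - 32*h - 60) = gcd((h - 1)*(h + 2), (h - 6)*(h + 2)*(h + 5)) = h + 2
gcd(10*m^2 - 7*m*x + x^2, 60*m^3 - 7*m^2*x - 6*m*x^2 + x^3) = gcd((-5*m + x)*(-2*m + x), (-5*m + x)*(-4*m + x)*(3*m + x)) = -5*m + x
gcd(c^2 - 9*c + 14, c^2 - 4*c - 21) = c - 7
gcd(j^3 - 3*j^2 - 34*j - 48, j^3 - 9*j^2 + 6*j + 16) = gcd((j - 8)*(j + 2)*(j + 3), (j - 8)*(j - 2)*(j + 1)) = j - 8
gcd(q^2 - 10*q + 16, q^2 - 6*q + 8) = q - 2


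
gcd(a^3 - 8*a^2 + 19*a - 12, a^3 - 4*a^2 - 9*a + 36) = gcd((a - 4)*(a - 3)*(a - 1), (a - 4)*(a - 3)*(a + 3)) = a^2 - 7*a + 12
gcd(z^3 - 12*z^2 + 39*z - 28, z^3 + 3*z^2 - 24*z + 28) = 1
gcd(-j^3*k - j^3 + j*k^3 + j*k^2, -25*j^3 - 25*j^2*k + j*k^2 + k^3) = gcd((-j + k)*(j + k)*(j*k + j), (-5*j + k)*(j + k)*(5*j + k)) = j + k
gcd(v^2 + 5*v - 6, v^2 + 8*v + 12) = v + 6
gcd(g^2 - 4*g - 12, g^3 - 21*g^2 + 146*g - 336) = g - 6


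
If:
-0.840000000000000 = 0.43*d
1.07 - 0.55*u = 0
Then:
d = -1.95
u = 1.95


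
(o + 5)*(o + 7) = o^2 + 12*o + 35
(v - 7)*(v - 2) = v^2 - 9*v + 14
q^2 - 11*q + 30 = (q - 6)*(q - 5)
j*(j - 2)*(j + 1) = j^3 - j^2 - 2*j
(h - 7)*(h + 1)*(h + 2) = h^3 - 4*h^2 - 19*h - 14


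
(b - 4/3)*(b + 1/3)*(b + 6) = b^3 + 5*b^2 - 58*b/9 - 8/3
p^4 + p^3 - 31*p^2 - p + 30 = (p - 5)*(p - 1)*(p + 1)*(p + 6)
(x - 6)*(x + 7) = x^2 + x - 42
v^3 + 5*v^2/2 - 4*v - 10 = (v - 2)*(v + 2)*(v + 5/2)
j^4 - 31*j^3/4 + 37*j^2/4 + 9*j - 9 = (j - 6)*(j - 2)*(j - 3/4)*(j + 1)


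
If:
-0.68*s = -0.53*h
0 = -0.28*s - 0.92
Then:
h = -4.22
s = -3.29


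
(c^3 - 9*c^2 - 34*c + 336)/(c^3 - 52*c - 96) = (c - 7)/(c + 2)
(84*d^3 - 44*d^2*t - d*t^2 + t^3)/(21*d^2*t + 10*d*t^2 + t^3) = (12*d^2 - 8*d*t + t^2)/(t*(3*d + t))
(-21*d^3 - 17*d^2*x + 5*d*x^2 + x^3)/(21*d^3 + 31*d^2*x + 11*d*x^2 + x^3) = (-3*d + x)/(3*d + x)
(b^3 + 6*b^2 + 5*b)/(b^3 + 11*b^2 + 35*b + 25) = b/(b + 5)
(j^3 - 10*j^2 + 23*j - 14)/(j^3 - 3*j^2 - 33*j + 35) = (j - 2)/(j + 5)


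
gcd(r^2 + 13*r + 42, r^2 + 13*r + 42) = r^2 + 13*r + 42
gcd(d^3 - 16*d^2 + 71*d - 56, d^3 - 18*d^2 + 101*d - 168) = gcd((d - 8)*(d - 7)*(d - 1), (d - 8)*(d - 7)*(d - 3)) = d^2 - 15*d + 56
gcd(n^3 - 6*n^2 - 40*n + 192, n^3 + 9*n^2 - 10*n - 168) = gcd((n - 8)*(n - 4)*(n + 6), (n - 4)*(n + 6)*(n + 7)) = n^2 + 2*n - 24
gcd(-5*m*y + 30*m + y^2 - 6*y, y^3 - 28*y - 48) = y - 6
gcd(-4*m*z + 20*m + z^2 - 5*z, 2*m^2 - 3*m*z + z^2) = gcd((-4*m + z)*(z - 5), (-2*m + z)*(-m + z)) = 1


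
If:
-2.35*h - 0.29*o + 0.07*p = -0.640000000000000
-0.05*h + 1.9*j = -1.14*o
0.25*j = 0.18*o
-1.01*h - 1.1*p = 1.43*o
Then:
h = 0.26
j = 0.00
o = 0.01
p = -0.25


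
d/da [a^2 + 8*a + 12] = 2*a + 8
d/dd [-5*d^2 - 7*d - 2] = -10*d - 7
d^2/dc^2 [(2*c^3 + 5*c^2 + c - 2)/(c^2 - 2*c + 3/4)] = 280/(8*c^3 - 36*c^2 + 54*c - 27)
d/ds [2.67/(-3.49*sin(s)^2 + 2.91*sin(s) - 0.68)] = (18.6366*sin(s) - 7.7697)*cos(s)/(3.49*sin(s)^2 - 2.91*sin(s) + 0.68)^2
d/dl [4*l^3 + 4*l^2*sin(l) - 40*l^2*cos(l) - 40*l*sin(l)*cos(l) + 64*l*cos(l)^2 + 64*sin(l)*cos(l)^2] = 40*l^2*sin(l) + 4*l^2*cos(l) + 12*l^2 + 8*l*sin(l) - 64*l*sin(2*l) - 80*l*cos(l) - 40*l*cos(2*l) - 20*sin(2*l) + 16*cos(l) + 32*cos(2*l) + 48*cos(3*l) + 32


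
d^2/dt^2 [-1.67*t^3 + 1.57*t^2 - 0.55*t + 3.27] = 3.14 - 10.02*t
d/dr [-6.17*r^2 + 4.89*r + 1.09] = 4.89 - 12.34*r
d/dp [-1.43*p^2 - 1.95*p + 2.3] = -2.86*p - 1.95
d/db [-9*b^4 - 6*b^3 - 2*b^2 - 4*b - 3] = -36*b^3 - 18*b^2 - 4*b - 4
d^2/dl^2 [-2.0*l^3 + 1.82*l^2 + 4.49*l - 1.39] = 3.64 - 12.0*l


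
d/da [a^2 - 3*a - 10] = 2*a - 3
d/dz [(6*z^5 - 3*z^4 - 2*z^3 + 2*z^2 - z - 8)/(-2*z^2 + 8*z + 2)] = (-18*z^6 + 102*z^5 - 4*z^4 - 28*z^3 + z^2 - 12*z + 31)/(2*(z^4 - 8*z^3 + 14*z^2 + 8*z + 1))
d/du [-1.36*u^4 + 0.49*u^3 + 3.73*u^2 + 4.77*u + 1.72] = -5.44*u^3 + 1.47*u^2 + 7.46*u + 4.77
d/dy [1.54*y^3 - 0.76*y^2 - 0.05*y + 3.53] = 4.62*y^2 - 1.52*y - 0.05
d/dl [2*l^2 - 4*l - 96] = 4*l - 4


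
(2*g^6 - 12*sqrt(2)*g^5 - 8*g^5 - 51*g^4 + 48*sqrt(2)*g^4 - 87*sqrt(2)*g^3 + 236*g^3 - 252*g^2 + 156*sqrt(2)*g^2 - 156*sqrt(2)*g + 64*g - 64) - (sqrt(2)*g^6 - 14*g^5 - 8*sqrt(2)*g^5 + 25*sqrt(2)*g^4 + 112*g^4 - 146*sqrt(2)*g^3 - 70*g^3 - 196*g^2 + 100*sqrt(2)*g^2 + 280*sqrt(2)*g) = -sqrt(2)*g^6 + 2*g^6 - 4*sqrt(2)*g^5 + 6*g^5 - 163*g^4 + 23*sqrt(2)*g^4 + 59*sqrt(2)*g^3 + 306*g^3 - 56*g^2 + 56*sqrt(2)*g^2 - 436*sqrt(2)*g + 64*g - 64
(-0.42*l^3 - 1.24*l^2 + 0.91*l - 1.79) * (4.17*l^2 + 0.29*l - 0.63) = -1.7514*l^5 - 5.2926*l^4 + 3.6997*l^3 - 6.4192*l^2 - 1.0924*l + 1.1277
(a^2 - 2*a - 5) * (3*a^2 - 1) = 3*a^4 - 6*a^3 - 16*a^2 + 2*a + 5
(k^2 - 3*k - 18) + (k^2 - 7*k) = 2*k^2 - 10*k - 18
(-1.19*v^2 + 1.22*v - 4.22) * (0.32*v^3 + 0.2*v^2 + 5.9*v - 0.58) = -0.3808*v^5 + 0.1524*v^4 - 8.1274*v^3 + 7.0442*v^2 - 25.6056*v + 2.4476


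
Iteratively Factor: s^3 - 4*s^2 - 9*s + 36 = (s + 3)*(s^2 - 7*s + 12) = (s - 4)*(s + 3)*(s - 3)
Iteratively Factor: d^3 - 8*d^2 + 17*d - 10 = (d - 2)*(d^2 - 6*d + 5) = (d - 2)*(d - 1)*(d - 5)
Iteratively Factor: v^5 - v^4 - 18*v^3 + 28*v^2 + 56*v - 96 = (v - 3)*(v^4 + 2*v^3 - 12*v^2 - 8*v + 32) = (v - 3)*(v + 2)*(v^3 - 12*v + 16) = (v - 3)*(v - 2)*(v + 2)*(v^2 + 2*v - 8) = (v - 3)*(v - 2)^2*(v + 2)*(v + 4)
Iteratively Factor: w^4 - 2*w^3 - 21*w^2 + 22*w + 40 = (w - 2)*(w^3 - 21*w - 20) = (w - 5)*(w - 2)*(w^2 + 5*w + 4) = (w - 5)*(w - 2)*(w + 1)*(w + 4)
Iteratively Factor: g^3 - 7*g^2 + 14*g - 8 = (g - 2)*(g^2 - 5*g + 4) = (g - 2)*(g - 1)*(g - 4)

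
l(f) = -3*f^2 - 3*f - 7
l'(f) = -6*f - 3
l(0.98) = -12.82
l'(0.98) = -8.88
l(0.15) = -7.52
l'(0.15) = -3.90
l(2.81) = -39.12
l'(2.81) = -19.86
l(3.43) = -52.58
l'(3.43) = -23.58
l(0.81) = -11.40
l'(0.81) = -7.86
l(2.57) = -34.52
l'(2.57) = -18.42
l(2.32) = -30.11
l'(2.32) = -16.92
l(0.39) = -8.63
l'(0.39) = -5.34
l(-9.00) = -223.00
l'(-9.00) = 51.00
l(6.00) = -133.00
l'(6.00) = -39.00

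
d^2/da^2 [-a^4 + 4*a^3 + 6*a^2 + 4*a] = -12*a^2 + 24*a + 12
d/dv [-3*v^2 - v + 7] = -6*v - 1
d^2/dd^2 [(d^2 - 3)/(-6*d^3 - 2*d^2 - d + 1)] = 4*(-18*d^6 + 333*d^4 + 124*d^3 + 42*d^2 + 36*d + 4)/(216*d^9 + 216*d^8 + 180*d^7 - 28*d^6 - 42*d^5 - 42*d^4 + 7*d^3 + 3*d^2 + 3*d - 1)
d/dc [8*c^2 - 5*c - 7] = 16*c - 5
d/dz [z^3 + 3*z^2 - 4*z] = 3*z^2 + 6*z - 4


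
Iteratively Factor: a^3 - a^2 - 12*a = (a)*(a^2 - a - 12) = a*(a + 3)*(a - 4)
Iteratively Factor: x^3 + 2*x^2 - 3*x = (x)*(x^2 + 2*x - 3) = x*(x + 3)*(x - 1)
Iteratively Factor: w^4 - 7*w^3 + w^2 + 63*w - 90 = (w + 3)*(w^3 - 10*w^2 + 31*w - 30) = (w - 5)*(w + 3)*(w^2 - 5*w + 6) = (w - 5)*(w - 3)*(w + 3)*(w - 2)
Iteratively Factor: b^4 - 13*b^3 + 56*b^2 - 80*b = (b - 5)*(b^3 - 8*b^2 + 16*b) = (b - 5)*(b - 4)*(b^2 - 4*b) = b*(b - 5)*(b - 4)*(b - 4)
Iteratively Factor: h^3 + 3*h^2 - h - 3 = (h - 1)*(h^2 + 4*h + 3) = (h - 1)*(h + 1)*(h + 3)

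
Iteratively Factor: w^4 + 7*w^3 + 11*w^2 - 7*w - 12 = (w - 1)*(w^3 + 8*w^2 + 19*w + 12) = (w - 1)*(w + 3)*(w^2 + 5*w + 4) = (w - 1)*(w + 1)*(w + 3)*(w + 4)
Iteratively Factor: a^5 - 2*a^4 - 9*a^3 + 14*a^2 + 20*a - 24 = (a - 3)*(a^4 + a^3 - 6*a^2 - 4*a + 8) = (a - 3)*(a - 1)*(a^3 + 2*a^2 - 4*a - 8) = (a - 3)*(a - 1)*(a + 2)*(a^2 - 4) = (a - 3)*(a - 1)*(a + 2)^2*(a - 2)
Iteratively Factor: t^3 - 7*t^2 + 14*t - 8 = (t - 2)*(t^2 - 5*t + 4) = (t - 2)*(t - 1)*(t - 4)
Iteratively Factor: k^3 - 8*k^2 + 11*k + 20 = (k - 4)*(k^2 - 4*k - 5) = (k - 5)*(k - 4)*(k + 1)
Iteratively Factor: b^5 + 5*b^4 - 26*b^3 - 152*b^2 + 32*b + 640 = (b - 5)*(b^4 + 10*b^3 + 24*b^2 - 32*b - 128) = (b - 5)*(b + 4)*(b^3 + 6*b^2 - 32) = (b - 5)*(b - 2)*(b + 4)*(b^2 + 8*b + 16) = (b - 5)*(b - 2)*(b + 4)^2*(b + 4)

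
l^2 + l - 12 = (l - 3)*(l + 4)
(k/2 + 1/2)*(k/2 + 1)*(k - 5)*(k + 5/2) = k^4/4 + k^3/8 - 9*k^2/2 - 85*k/8 - 25/4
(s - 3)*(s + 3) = s^2 - 9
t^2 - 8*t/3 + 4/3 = (t - 2)*(t - 2/3)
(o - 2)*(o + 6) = o^2 + 4*o - 12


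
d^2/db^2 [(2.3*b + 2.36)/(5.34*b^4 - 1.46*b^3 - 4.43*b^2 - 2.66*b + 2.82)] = (787.03056*b^7 + 1059.0288*b^6 - 849.0246*b^5 - 659.272104*b^4 - 510.160228*b^3 + 20.0498640000001*b^2 + 397.55604*b + 126.867424)/(152.273304*b^12 - 124.898328*b^11 - 344.824092*b^10 - 23.438312*b^9 + 651.734454*b^8 + 142.670634*b^7 - 459.042851*b^6 - 318.501102*b^5 + 265.09989*b^4 + 145.729288*b^3 - 45.82782*b^2 - 63.460152*b + 22.425768)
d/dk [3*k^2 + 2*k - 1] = 6*k + 2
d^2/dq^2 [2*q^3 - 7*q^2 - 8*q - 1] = 12*q - 14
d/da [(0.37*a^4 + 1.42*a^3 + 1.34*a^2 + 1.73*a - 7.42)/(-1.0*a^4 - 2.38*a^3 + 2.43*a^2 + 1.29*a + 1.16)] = (0.539400000000001*a^6 + 4.4782*a^5 + 13.2617*a^4 - 16.0648*a^3 - 50.5125*a^2 + 39.17*a + 11.5786)/(1.0*a^8 + 4.76*a^7 + 0.804399999999999*a^6 - 14.1468*a^5 - 2.5555*a^4 + 0.747800000000002*a^3 + 7.3017*a^2 + 2.9928*a + 1.3456)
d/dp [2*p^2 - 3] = 4*p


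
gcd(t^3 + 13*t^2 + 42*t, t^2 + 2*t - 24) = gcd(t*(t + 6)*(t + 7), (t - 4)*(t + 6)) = t + 6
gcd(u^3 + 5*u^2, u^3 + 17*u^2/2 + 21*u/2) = u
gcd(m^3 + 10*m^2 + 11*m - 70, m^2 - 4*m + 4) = m - 2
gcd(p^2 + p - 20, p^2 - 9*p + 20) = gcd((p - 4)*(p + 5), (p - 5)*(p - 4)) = p - 4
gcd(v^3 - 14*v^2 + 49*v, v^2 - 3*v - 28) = v - 7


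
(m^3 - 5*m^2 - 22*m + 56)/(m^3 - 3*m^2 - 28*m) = (m - 2)/m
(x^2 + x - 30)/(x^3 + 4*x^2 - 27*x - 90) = 1/(x + 3)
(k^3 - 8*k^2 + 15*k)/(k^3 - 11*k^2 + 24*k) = (k - 5)/(k - 8)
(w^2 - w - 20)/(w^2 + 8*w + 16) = (w - 5)/(w + 4)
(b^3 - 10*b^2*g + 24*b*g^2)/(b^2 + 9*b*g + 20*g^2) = b*(b^2 - 10*b*g + 24*g^2)/(b^2 + 9*b*g + 20*g^2)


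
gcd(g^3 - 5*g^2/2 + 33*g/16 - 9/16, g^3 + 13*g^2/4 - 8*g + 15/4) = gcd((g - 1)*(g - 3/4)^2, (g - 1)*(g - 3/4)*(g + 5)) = g^2 - 7*g/4 + 3/4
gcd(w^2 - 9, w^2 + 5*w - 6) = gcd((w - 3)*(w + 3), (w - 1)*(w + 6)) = 1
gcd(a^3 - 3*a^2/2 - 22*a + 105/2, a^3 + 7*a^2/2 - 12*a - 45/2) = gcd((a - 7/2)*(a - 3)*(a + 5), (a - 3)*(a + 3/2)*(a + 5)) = a^2 + 2*a - 15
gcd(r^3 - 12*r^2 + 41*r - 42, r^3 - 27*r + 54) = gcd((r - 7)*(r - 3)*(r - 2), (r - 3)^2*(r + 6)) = r - 3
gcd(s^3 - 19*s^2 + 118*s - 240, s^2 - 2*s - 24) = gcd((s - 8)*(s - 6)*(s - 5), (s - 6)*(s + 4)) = s - 6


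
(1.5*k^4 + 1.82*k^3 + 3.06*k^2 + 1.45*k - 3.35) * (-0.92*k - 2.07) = -1.38*k^5 - 4.7794*k^4 - 6.5826*k^3 - 7.6682*k^2 + 0.0805000000000007*k + 6.9345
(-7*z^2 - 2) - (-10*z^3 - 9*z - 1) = 10*z^3 - 7*z^2 + 9*z - 1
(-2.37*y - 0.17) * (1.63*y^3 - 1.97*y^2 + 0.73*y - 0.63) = -3.8631*y^4 + 4.3918*y^3 - 1.3952*y^2 + 1.369*y + 0.1071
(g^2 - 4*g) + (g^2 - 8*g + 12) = 2*g^2 - 12*g + 12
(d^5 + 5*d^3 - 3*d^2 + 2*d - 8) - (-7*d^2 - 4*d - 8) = d^5 + 5*d^3 + 4*d^2 + 6*d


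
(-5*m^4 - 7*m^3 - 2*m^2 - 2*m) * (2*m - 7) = -10*m^5 + 21*m^4 + 45*m^3 + 10*m^2 + 14*m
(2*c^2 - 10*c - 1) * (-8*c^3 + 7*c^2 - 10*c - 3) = -16*c^5 + 94*c^4 - 82*c^3 + 87*c^2 + 40*c + 3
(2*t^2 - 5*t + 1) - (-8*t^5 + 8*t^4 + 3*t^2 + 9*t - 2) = 8*t^5 - 8*t^4 - t^2 - 14*t + 3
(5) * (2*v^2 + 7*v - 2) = 10*v^2 + 35*v - 10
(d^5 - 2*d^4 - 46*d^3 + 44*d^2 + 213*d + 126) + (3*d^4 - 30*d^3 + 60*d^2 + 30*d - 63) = d^5 + d^4 - 76*d^3 + 104*d^2 + 243*d + 63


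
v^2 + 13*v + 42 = (v + 6)*(v + 7)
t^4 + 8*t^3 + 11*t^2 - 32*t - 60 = (t - 2)*(t + 2)*(t + 3)*(t + 5)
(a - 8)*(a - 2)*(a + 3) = a^3 - 7*a^2 - 14*a + 48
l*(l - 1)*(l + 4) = l^3 + 3*l^2 - 4*l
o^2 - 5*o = o*(o - 5)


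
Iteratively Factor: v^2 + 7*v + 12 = (v + 4)*(v + 3)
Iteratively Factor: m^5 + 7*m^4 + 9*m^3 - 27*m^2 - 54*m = (m + 3)*(m^4 + 4*m^3 - 3*m^2 - 18*m) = (m - 2)*(m + 3)*(m^3 + 6*m^2 + 9*m) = m*(m - 2)*(m + 3)*(m^2 + 6*m + 9) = m*(m - 2)*(m + 3)^2*(m + 3)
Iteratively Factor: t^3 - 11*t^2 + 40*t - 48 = (t - 4)*(t^2 - 7*t + 12) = (t - 4)*(t - 3)*(t - 4)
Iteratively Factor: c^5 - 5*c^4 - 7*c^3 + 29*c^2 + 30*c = (c)*(c^4 - 5*c^3 - 7*c^2 + 29*c + 30) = c*(c + 1)*(c^3 - 6*c^2 - c + 30) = c*(c + 1)*(c + 2)*(c^2 - 8*c + 15) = c*(c - 5)*(c + 1)*(c + 2)*(c - 3)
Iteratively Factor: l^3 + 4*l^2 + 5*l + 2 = (l + 1)*(l^2 + 3*l + 2) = (l + 1)*(l + 2)*(l + 1)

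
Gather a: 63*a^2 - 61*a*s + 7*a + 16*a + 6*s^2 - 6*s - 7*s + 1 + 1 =63*a^2 + a*(23 - 61*s) + 6*s^2 - 13*s + 2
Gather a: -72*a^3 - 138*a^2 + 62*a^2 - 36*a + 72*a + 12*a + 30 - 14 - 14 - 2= -72*a^3 - 76*a^2 + 48*a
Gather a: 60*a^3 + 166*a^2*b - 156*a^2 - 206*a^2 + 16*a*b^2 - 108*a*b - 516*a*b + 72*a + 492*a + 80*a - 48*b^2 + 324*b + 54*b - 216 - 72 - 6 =60*a^3 + a^2*(166*b - 362) + a*(16*b^2 - 624*b + 644) - 48*b^2 + 378*b - 294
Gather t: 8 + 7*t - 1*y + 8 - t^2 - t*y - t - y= -t^2 + t*(6 - y) - 2*y + 16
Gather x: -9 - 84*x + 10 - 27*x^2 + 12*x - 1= -27*x^2 - 72*x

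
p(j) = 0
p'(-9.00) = 0.00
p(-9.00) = 0.00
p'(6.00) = 0.00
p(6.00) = 0.00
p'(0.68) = 0.00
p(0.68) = 0.00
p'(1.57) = 0.00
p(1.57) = 0.00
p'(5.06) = 0.00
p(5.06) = 0.00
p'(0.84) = 0.00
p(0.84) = 0.00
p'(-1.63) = 0.00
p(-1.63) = 0.00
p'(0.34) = 0.00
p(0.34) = 0.00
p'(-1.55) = 0.00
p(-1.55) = 0.00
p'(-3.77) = 0.00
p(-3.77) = 0.00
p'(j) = 0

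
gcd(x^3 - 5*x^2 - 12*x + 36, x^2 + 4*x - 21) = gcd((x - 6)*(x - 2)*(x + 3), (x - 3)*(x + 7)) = 1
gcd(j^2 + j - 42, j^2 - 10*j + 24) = j - 6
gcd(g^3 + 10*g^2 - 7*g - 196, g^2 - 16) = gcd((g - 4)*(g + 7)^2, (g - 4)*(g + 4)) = g - 4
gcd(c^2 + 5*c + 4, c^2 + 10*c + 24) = c + 4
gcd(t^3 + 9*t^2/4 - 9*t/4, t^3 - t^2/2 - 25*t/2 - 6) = t + 3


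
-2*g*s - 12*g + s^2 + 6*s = (-2*g + s)*(s + 6)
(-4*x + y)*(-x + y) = 4*x^2 - 5*x*y + y^2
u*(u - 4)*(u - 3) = u^3 - 7*u^2 + 12*u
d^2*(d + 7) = d^3 + 7*d^2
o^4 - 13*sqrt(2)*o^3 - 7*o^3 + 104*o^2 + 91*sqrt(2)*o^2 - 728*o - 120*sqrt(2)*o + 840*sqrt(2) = (o - 7)*(o - 6*sqrt(2))*(o - 5*sqrt(2))*(o - 2*sqrt(2))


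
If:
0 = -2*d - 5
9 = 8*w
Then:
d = -5/2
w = 9/8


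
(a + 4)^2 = a^2 + 8*a + 16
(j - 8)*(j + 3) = j^2 - 5*j - 24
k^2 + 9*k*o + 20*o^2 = (k + 4*o)*(k + 5*o)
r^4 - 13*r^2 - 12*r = r*(r - 4)*(r + 1)*(r + 3)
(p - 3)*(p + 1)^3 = p^4 - 6*p^2 - 8*p - 3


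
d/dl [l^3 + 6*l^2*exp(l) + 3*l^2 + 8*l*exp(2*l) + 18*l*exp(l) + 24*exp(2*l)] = 6*l^2*exp(l) + 3*l^2 + 16*l*exp(2*l) + 30*l*exp(l) + 6*l + 56*exp(2*l) + 18*exp(l)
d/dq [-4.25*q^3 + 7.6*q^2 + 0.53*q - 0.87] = -12.75*q^2 + 15.2*q + 0.53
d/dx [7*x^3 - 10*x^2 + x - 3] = 21*x^2 - 20*x + 1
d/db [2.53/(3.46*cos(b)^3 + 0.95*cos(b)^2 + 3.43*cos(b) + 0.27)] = (26.2614*cos(b)^2 + 4.807*cos(b) + 8.6779)*sin(b)/(3.46*cos(b)^3 + 0.95*cos(b)^2 + 3.43*cos(b) + 0.27)^2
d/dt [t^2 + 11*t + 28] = 2*t + 11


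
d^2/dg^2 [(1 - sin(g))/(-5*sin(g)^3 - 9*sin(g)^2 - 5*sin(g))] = (-100*sin(g)^4 + 90*sin(g)^3 + 664*sin(g)^2 + 389*sin(g) - 473 - 611/sin(g) - 270/sin(g)^2 - 50/sin(g)^3)/(5*sin(g)^2 + 9*sin(g) + 5)^3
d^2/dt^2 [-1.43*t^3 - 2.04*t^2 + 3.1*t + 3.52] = -8.58*t - 4.08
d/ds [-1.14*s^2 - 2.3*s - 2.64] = -2.28*s - 2.3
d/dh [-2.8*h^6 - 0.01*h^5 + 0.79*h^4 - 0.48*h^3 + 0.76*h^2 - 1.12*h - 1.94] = -16.8*h^5 - 0.05*h^4 + 3.16*h^3 - 1.44*h^2 + 1.52*h - 1.12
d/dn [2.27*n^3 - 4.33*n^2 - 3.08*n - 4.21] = 6.81*n^2 - 8.66*n - 3.08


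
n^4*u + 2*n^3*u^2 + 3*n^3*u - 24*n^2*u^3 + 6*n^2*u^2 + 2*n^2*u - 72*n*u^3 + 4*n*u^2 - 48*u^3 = (n + 2)*(n - 4*u)*(n + 6*u)*(n*u + u)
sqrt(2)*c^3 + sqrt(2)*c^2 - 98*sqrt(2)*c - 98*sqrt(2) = (c - 7*sqrt(2))*(c + 7*sqrt(2))*(sqrt(2)*c + sqrt(2))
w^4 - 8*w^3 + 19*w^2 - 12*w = w*(w - 4)*(w - 3)*(w - 1)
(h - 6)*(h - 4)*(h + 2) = h^3 - 8*h^2 + 4*h + 48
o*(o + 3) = o^2 + 3*o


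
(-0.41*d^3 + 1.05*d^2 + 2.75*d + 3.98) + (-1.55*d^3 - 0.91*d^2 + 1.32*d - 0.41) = -1.96*d^3 + 0.14*d^2 + 4.07*d + 3.57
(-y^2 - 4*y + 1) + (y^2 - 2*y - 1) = -6*y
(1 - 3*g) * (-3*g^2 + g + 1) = 9*g^3 - 6*g^2 - 2*g + 1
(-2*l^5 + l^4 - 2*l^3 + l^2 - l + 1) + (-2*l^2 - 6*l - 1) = -2*l^5 + l^4 - 2*l^3 - l^2 - 7*l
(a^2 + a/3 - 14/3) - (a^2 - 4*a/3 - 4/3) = 5*a/3 - 10/3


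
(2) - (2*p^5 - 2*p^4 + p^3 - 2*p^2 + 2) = -2*p^5 + 2*p^4 - p^3 + 2*p^2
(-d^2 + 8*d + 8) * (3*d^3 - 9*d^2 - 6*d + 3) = -3*d^5 + 33*d^4 - 42*d^3 - 123*d^2 - 24*d + 24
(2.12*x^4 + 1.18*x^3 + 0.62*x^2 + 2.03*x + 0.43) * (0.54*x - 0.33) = 1.1448*x^5 - 0.0624000000000001*x^4 - 0.0546*x^3 + 0.8916*x^2 - 0.4377*x - 0.1419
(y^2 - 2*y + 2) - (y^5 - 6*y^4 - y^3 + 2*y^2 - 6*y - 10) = -y^5 + 6*y^4 + y^3 - y^2 + 4*y + 12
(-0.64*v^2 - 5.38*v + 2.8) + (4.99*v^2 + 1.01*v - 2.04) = 4.35*v^2 - 4.37*v + 0.76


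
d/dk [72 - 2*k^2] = -4*k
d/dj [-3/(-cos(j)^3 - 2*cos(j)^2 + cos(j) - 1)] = 3*(3*cos(j)^2 + 4*cos(j) - 1)*sin(j)/(sin(j)^2*cos(j) + 2*sin(j)^2 - 3)^2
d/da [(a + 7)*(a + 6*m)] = 2*a + 6*m + 7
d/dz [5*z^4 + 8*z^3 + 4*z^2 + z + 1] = 20*z^3 + 24*z^2 + 8*z + 1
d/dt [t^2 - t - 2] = 2*t - 1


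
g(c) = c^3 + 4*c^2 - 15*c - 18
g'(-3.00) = -12.00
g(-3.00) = 36.00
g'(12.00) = 513.00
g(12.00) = 2106.00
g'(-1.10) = -20.17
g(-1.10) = 2.01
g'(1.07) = -3.01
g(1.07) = -28.25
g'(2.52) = 24.21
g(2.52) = -14.40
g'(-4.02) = 1.32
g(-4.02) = 41.98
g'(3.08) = 38.10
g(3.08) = 2.96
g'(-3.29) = -8.85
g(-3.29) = 39.04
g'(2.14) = 15.86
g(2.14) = -21.98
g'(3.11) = 38.90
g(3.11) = 4.12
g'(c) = 3*c^2 + 8*c - 15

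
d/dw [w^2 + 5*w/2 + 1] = 2*w + 5/2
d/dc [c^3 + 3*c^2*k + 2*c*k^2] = 3*c^2 + 6*c*k + 2*k^2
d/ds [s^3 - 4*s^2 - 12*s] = 3*s^2 - 8*s - 12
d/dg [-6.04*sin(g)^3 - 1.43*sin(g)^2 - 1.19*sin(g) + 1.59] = (-2.86*sin(g) + 9.06*cos(2*g) - 10.25)*cos(g)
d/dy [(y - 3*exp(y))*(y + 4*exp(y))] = y*exp(y) + 2*y - 24*exp(2*y) + exp(y)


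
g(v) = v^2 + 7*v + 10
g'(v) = 2*v + 7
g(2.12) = 29.33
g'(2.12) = 11.24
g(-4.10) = -1.89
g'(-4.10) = -1.20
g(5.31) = 75.37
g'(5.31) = 17.62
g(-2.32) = -0.86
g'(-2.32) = 2.36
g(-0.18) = 8.77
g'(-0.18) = 6.64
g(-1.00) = 4.00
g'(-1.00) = 5.00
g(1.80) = 25.84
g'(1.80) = 10.60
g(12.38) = 249.92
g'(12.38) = 31.76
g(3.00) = 40.00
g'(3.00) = 13.00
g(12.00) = 238.00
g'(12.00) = 31.00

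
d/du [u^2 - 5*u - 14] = 2*u - 5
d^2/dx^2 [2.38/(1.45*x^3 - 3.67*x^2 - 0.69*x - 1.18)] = ((17.4692 - 20.706*x)*(-1.45*x^3 + 3.67*x^2 + 0.69*x + 1.18) - 2.38*(-8.7*x^2 + 14.68*x + 1.38)*(-4.35*x^2 + 7.34*x + 0.69))/(-1.45*x^3 + 3.67*x^2 + 0.69*x + 1.18)^3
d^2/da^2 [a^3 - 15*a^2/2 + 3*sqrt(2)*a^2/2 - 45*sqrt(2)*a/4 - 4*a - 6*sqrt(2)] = 6*a - 15 + 3*sqrt(2)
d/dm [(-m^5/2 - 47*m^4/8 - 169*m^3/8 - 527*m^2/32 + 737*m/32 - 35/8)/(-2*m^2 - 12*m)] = (48*m^6 + 760*m^5 + 4060*m^4 + 8112*m^3 + 3899*m^2 - 280*m - 840)/(64*m^2*(m^2 + 12*m + 36))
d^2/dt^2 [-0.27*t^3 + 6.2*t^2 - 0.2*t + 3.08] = 12.4 - 1.62*t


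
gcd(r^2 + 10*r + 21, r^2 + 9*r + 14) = r + 7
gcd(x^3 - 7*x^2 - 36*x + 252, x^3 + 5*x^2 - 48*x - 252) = x^2 - x - 42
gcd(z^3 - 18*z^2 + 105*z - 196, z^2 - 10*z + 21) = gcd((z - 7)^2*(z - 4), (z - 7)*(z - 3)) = z - 7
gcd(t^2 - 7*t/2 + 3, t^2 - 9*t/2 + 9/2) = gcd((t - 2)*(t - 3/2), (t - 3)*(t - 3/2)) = t - 3/2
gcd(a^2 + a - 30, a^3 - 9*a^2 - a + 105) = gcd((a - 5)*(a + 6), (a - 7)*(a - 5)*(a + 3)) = a - 5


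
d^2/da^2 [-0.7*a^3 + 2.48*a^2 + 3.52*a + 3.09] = 4.96 - 4.2*a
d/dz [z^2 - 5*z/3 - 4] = 2*z - 5/3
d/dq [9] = 0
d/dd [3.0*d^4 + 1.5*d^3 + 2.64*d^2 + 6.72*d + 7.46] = 12.0*d^3 + 4.5*d^2 + 5.28*d + 6.72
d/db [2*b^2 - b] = 4*b - 1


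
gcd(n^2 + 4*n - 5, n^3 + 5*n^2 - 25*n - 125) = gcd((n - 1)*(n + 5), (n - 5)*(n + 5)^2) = n + 5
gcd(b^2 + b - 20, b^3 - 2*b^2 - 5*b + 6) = 1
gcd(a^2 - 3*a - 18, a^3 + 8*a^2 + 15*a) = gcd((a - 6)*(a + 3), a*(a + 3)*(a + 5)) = a + 3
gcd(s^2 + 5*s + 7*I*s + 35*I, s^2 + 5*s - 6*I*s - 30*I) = s + 5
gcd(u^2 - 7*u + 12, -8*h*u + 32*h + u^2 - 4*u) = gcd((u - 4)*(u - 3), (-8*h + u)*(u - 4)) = u - 4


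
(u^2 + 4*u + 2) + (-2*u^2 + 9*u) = -u^2 + 13*u + 2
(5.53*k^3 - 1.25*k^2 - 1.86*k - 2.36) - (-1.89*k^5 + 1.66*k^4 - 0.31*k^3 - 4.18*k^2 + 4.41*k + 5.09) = 1.89*k^5 - 1.66*k^4 + 5.84*k^3 + 2.93*k^2 - 6.27*k - 7.45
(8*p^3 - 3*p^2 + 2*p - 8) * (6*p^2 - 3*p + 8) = 48*p^5 - 42*p^4 + 85*p^3 - 78*p^2 + 40*p - 64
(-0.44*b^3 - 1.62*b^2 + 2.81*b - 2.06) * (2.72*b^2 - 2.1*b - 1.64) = -1.1968*b^5 - 3.4824*b^4 + 11.7668*b^3 - 8.8474*b^2 - 0.282399999999999*b + 3.3784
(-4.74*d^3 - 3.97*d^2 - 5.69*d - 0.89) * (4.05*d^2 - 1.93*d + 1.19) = -19.197*d^5 - 6.9303*d^4 - 21.023*d^3 + 2.6529*d^2 - 5.0534*d - 1.0591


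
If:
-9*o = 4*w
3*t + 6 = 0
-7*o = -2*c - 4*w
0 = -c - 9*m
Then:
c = -32*w/9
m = 32*w/81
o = -4*w/9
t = -2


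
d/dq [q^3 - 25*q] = 3*q^2 - 25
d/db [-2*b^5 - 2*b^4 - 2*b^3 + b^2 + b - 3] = -10*b^4 - 8*b^3 - 6*b^2 + 2*b + 1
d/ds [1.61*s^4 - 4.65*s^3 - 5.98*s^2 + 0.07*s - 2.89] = 6.44*s^3 - 13.95*s^2 - 11.96*s + 0.07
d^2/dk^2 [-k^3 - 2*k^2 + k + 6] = -6*k - 4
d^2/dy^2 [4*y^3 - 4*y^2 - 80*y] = 24*y - 8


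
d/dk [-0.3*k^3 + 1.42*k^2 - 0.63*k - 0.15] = -0.9*k^2 + 2.84*k - 0.63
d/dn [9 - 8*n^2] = -16*n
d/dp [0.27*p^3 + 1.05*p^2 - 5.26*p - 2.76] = 0.81*p^2 + 2.1*p - 5.26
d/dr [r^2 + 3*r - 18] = 2*r + 3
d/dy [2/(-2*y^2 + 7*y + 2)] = 2*(4*y - 7)/(-2*y^2 + 7*y + 2)^2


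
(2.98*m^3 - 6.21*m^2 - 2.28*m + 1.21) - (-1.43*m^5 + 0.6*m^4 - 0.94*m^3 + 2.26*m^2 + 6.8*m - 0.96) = 1.43*m^5 - 0.6*m^4 + 3.92*m^3 - 8.47*m^2 - 9.08*m + 2.17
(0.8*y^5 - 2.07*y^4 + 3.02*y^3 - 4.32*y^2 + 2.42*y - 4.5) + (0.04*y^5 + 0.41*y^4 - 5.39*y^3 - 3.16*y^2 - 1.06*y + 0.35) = 0.84*y^5 - 1.66*y^4 - 2.37*y^3 - 7.48*y^2 + 1.36*y - 4.15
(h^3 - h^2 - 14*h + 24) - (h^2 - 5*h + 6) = h^3 - 2*h^2 - 9*h + 18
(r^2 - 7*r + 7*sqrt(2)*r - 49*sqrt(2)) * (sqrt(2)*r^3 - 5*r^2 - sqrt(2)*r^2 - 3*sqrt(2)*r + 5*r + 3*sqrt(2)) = sqrt(2)*r^5 - 8*sqrt(2)*r^4 + 9*r^4 - 72*r^3 - 31*sqrt(2)*r^3 + 21*r^2 + 304*sqrt(2)*r^2 - 266*sqrt(2)*r + 336*r - 294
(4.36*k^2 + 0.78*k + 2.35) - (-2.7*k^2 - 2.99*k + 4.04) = 7.06*k^2 + 3.77*k - 1.69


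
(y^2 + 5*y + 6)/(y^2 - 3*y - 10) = (y + 3)/(y - 5)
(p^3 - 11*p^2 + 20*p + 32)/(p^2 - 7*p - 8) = p - 4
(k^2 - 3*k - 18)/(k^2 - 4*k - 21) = (k - 6)/(k - 7)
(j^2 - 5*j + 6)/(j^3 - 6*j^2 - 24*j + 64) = (j - 3)/(j^2 - 4*j - 32)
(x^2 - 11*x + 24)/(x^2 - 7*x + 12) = (x - 8)/(x - 4)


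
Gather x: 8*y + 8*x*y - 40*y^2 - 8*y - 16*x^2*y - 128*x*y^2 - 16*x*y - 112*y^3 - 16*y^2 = -16*x^2*y + x*(-128*y^2 - 8*y) - 112*y^3 - 56*y^2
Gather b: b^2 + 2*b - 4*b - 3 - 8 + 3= b^2 - 2*b - 8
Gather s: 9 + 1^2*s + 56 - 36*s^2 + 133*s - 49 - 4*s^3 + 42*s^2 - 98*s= -4*s^3 + 6*s^2 + 36*s + 16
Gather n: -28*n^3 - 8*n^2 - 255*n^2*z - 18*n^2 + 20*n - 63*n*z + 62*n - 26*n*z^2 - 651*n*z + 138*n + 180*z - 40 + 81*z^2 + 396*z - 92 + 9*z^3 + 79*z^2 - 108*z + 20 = -28*n^3 + n^2*(-255*z - 26) + n*(-26*z^2 - 714*z + 220) + 9*z^3 + 160*z^2 + 468*z - 112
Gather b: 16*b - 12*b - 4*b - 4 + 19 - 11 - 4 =0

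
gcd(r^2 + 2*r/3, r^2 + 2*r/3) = r^2 + 2*r/3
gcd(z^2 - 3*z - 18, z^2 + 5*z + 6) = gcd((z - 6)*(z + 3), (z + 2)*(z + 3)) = z + 3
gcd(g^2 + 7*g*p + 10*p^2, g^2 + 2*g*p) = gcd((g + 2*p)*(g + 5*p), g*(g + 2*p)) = g + 2*p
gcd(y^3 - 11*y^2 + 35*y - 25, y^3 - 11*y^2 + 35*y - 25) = y^3 - 11*y^2 + 35*y - 25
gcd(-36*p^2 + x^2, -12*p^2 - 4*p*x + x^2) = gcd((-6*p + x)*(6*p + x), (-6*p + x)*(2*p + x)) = -6*p + x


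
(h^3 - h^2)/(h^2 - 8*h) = h*(h - 1)/(h - 8)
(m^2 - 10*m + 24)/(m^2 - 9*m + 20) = (m - 6)/(m - 5)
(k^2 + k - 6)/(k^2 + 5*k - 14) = (k + 3)/(k + 7)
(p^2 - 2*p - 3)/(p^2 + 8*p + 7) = (p - 3)/(p + 7)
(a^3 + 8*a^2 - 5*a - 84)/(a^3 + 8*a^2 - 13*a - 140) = (a^2 + a - 12)/(a^2 + a - 20)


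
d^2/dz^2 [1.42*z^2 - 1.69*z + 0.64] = 2.84000000000000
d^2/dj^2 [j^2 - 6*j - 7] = 2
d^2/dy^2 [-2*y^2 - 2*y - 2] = -4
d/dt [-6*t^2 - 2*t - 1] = -12*t - 2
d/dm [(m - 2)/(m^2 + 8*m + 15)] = (m^2 + 8*m - 2*(m - 2)*(m + 4) + 15)/(m^2 + 8*m + 15)^2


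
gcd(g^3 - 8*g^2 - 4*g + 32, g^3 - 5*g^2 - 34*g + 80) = g^2 - 10*g + 16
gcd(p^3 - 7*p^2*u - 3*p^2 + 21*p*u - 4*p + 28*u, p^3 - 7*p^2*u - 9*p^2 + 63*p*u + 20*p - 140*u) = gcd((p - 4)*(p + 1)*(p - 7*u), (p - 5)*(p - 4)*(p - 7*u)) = p^2 - 7*p*u - 4*p + 28*u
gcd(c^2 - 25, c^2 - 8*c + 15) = c - 5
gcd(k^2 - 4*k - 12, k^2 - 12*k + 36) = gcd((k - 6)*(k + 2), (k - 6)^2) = k - 6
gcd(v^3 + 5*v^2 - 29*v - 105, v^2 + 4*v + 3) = v + 3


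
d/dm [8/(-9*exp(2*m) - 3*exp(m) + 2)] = (144*exp(m) + 24)*exp(m)/(9*exp(2*m) + 3*exp(m) - 2)^2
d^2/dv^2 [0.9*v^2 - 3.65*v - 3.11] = 1.80000000000000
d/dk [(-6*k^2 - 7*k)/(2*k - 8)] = (-3*k^2 + 24*k + 14)/(k^2 - 8*k + 16)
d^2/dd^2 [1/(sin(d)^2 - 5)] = 2*(-2*sin(d)^4 - 7*sin(d)^2 + 5)/(sin(d)^2 - 5)^3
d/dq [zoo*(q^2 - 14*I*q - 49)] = zoo*(q + 1)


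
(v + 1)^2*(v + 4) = v^3 + 6*v^2 + 9*v + 4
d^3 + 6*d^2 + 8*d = d*(d + 2)*(d + 4)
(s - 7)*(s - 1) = s^2 - 8*s + 7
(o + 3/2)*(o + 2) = o^2 + 7*o/2 + 3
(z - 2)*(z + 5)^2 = z^3 + 8*z^2 + 5*z - 50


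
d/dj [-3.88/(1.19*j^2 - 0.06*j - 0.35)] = (9.2344*j - 0.2328)/(-1.19*j^2 + 0.06*j + 0.35)^2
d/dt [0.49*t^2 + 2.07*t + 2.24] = 0.98*t + 2.07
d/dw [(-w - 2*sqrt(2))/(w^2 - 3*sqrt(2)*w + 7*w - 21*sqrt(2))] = (-w^2 - 7*w + 3*sqrt(2)*w + (w + 2*sqrt(2))*(2*w - 3*sqrt(2) + 7) + 21*sqrt(2))/(w^2 - 3*sqrt(2)*w + 7*w - 21*sqrt(2))^2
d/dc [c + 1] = 1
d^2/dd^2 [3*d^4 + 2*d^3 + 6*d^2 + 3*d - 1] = 36*d^2 + 12*d + 12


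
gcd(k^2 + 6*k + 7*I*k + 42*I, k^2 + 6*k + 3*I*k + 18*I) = k + 6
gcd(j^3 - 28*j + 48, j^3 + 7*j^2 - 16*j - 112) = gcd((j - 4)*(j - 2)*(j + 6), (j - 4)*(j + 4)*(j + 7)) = j - 4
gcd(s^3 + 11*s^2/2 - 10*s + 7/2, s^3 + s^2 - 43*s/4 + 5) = s - 1/2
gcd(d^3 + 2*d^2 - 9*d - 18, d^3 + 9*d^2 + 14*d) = d + 2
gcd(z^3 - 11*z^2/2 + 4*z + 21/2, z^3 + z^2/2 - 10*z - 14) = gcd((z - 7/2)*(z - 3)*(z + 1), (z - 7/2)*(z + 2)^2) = z - 7/2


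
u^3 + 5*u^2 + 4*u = u*(u + 1)*(u + 4)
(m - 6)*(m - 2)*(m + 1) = m^3 - 7*m^2 + 4*m + 12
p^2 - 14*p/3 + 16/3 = (p - 8/3)*(p - 2)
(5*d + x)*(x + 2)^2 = 5*d*x^2 + 20*d*x + 20*d + x^3 + 4*x^2 + 4*x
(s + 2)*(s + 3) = s^2 + 5*s + 6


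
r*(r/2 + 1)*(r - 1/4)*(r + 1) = r^4/2 + 11*r^3/8 + 5*r^2/8 - r/4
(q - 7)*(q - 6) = q^2 - 13*q + 42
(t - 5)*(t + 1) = t^2 - 4*t - 5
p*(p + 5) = p^2 + 5*p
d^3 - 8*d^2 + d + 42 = (d - 7)*(d - 3)*(d + 2)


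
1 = 1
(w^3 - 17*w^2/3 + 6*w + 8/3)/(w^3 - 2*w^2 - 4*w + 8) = (3*w^2 - 11*w - 4)/(3*(w^2 - 4))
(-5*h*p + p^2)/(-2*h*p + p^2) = (5*h - p)/(2*h - p)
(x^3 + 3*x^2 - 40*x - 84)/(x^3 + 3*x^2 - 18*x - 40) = (x^2 + x - 42)/(x^2 + x - 20)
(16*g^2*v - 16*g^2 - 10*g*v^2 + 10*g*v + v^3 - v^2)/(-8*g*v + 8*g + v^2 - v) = -2*g + v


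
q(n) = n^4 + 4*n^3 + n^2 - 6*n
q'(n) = 4*n^3 + 12*n^2 + 2*n - 6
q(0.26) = -1.42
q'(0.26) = -4.60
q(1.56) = 14.18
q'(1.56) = 41.51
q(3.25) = 239.94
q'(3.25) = 264.56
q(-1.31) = 3.53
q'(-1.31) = 2.98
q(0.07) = -0.41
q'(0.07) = -5.80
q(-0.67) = 3.47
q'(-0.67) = -3.16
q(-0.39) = 2.28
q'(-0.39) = -5.19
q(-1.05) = 3.99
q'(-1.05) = 0.50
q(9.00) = 9504.00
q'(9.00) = 3900.00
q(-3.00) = 0.00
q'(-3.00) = -12.00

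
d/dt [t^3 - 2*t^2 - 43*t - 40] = 3*t^2 - 4*t - 43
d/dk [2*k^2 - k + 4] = 4*k - 1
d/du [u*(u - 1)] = 2*u - 1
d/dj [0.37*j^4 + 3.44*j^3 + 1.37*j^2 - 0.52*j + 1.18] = 1.48*j^3 + 10.32*j^2 + 2.74*j - 0.52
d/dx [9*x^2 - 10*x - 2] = 18*x - 10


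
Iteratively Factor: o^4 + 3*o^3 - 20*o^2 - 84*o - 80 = (o + 4)*(o^3 - o^2 - 16*o - 20) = (o + 2)*(o + 4)*(o^2 - 3*o - 10) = (o - 5)*(o + 2)*(o + 4)*(o + 2)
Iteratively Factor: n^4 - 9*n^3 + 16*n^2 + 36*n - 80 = (n - 4)*(n^3 - 5*n^2 - 4*n + 20) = (n - 4)*(n + 2)*(n^2 - 7*n + 10) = (n - 5)*(n - 4)*(n + 2)*(n - 2)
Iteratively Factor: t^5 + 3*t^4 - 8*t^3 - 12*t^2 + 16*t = (t - 2)*(t^4 + 5*t^3 + 2*t^2 - 8*t) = (t - 2)*(t + 2)*(t^3 + 3*t^2 - 4*t) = t*(t - 2)*(t + 2)*(t^2 + 3*t - 4) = t*(t - 2)*(t - 1)*(t + 2)*(t + 4)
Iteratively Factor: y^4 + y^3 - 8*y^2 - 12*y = (y + 2)*(y^3 - y^2 - 6*y) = (y + 2)^2*(y^2 - 3*y) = y*(y + 2)^2*(y - 3)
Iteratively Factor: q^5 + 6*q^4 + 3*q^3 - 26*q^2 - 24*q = (q + 4)*(q^4 + 2*q^3 - 5*q^2 - 6*q) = (q + 3)*(q + 4)*(q^3 - q^2 - 2*q) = (q - 2)*(q + 3)*(q + 4)*(q^2 + q) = (q - 2)*(q + 1)*(q + 3)*(q + 4)*(q)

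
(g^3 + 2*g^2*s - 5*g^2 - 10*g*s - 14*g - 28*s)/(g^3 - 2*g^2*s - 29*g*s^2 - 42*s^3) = (-g^2 + 5*g + 14)/(-g^2 + 4*g*s + 21*s^2)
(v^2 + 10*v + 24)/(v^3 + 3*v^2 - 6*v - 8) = (v + 6)/(v^2 - v - 2)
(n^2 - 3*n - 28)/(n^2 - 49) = (n + 4)/(n + 7)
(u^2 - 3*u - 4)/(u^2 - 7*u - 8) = (u - 4)/(u - 8)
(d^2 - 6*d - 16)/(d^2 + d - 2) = (d - 8)/(d - 1)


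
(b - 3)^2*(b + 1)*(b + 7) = b^4 + 2*b^3 - 32*b^2 + 30*b + 63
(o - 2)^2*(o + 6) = o^3 + 2*o^2 - 20*o + 24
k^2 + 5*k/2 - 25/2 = (k - 5/2)*(k + 5)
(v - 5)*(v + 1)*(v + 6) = v^3 + 2*v^2 - 29*v - 30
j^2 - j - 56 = (j - 8)*(j + 7)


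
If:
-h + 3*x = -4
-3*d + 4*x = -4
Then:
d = 4*x/3 + 4/3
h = 3*x + 4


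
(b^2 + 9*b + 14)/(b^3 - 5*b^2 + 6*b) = (b^2 + 9*b + 14)/(b*(b^2 - 5*b + 6))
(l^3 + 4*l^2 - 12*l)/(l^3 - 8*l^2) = (l^2 + 4*l - 12)/(l*(l - 8))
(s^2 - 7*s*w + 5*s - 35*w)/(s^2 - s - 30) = (s - 7*w)/(s - 6)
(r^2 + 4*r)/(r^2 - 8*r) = (r + 4)/(r - 8)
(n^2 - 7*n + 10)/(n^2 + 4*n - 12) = (n - 5)/(n + 6)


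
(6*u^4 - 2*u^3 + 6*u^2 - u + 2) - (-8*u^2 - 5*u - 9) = 6*u^4 - 2*u^3 + 14*u^2 + 4*u + 11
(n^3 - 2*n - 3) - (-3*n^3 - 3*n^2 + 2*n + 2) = 4*n^3 + 3*n^2 - 4*n - 5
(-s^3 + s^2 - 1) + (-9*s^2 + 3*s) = -s^3 - 8*s^2 + 3*s - 1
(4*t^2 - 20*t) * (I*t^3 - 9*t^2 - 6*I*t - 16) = 4*I*t^5 - 36*t^4 - 20*I*t^4 + 180*t^3 - 24*I*t^3 - 64*t^2 + 120*I*t^2 + 320*t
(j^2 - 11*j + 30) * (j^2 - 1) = j^4 - 11*j^3 + 29*j^2 + 11*j - 30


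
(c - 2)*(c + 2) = c^2 - 4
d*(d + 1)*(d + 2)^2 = d^4 + 5*d^3 + 8*d^2 + 4*d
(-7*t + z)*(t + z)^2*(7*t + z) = -49*t^4 - 98*t^3*z - 48*t^2*z^2 + 2*t*z^3 + z^4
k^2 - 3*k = k*(k - 3)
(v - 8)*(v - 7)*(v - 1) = v^3 - 16*v^2 + 71*v - 56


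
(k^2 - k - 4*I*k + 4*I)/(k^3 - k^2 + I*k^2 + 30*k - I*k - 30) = (k - 4*I)/(k^2 + I*k + 30)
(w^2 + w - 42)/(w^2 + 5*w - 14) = (w - 6)/(w - 2)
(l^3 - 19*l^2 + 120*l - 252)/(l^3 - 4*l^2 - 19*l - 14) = (l^2 - 12*l + 36)/(l^2 + 3*l + 2)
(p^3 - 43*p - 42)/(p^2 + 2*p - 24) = (p^2 - 6*p - 7)/(p - 4)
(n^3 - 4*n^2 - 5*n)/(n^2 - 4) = n*(n^2 - 4*n - 5)/(n^2 - 4)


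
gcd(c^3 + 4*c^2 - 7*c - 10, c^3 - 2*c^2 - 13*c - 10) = c + 1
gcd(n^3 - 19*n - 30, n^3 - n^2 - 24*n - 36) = n^2 + 5*n + 6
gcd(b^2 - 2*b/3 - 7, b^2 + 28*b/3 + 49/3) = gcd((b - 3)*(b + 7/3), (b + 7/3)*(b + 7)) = b + 7/3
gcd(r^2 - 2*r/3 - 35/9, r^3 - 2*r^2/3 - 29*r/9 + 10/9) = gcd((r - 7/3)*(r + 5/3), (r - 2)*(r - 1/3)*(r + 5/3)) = r + 5/3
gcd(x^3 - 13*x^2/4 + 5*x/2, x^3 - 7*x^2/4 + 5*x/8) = x^2 - 5*x/4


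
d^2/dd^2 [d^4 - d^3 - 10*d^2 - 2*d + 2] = 12*d^2 - 6*d - 20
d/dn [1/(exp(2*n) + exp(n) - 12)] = (-2*exp(n) - 1)*exp(n)/(exp(2*n) + exp(n) - 12)^2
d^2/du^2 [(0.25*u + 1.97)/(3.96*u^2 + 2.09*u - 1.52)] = ((0.25*u + 1.97)*(7.92*u + 2.09)*(15.84*u + 4.18) - (5.94*u + 16.6474)*(3.96*u^2 + 2.09*u - 1.52))/(3.96*u^2 + 2.09*u - 1.52)^3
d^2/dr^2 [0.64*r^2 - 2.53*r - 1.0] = 1.28000000000000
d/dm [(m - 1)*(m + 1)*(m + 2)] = 3*m^2 + 4*m - 1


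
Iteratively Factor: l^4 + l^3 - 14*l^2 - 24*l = (l - 4)*(l^3 + 5*l^2 + 6*l) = l*(l - 4)*(l^2 + 5*l + 6) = l*(l - 4)*(l + 3)*(l + 2)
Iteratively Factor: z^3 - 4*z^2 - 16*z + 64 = (z - 4)*(z^2 - 16) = (z - 4)^2*(z + 4)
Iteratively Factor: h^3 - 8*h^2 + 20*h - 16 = (h - 4)*(h^2 - 4*h + 4) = (h - 4)*(h - 2)*(h - 2)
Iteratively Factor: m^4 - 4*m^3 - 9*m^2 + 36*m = (m + 3)*(m^3 - 7*m^2 + 12*m) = (m - 3)*(m + 3)*(m^2 - 4*m) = (m - 4)*(m - 3)*(m + 3)*(m)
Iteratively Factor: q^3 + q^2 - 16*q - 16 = (q + 4)*(q^2 - 3*q - 4) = (q - 4)*(q + 4)*(q + 1)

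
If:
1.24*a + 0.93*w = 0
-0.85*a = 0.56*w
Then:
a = 0.00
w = 0.00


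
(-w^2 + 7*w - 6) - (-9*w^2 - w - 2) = 8*w^2 + 8*w - 4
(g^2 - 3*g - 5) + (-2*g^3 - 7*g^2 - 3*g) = -2*g^3 - 6*g^2 - 6*g - 5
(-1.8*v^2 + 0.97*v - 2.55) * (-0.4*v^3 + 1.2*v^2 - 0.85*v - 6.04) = 0.72*v^5 - 2.548*v^4 + 3.714*v^3 + 6.9875*v^2 - 3.6913*v + 15.402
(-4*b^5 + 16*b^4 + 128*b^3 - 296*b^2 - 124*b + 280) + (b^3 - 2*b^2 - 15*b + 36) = -4*b^5 + 16*b^4 + 129*b^3 - 298*b^2 - 139*b + 316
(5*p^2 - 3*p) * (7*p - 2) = 35*p^3 - 31*p^2 + 6*p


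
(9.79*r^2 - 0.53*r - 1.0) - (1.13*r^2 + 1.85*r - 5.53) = 8.66*r^2 - 2.38*r + 4.53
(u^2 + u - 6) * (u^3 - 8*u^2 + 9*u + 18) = u^5 - 7*u^4 - 5*u^3 + 75*u^2 - 36*u - 108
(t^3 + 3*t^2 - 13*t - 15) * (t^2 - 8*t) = t^5 - 5*t^4 - 37*t^3 + 89*t^2 + 120*t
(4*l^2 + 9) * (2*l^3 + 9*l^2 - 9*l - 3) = 8*l^5 + 36*l^4 - 18*l^3 + 69*l^2 - 81*l - 27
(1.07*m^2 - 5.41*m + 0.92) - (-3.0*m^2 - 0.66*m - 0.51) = 4.07*m^2 - 4.75*m + 1.43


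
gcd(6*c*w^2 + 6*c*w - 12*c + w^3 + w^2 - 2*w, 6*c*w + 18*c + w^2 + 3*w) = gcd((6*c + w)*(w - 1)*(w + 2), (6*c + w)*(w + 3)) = 6*c + w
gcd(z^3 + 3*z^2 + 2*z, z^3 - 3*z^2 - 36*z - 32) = z + 1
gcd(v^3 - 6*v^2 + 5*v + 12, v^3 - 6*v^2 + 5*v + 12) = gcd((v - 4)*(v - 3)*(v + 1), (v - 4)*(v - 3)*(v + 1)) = v^3 - 6*v^2 + 5*v + 12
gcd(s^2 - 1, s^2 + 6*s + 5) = s + 1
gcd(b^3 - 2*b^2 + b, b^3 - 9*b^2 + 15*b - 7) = b^2 - 2*b + 1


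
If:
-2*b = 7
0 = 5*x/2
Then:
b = -7/2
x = 0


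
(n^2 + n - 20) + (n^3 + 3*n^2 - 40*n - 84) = n^3 + 4*n^2 - 39*n - 104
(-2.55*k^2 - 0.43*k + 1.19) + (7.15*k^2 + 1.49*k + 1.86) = 4.6*k^2 + 1.06*k + 3.05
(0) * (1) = 0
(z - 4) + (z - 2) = 2*z - 6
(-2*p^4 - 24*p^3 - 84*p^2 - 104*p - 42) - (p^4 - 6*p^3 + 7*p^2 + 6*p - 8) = -3*p^4 - 18*p^3 - 91*p^2 - 110*p - 34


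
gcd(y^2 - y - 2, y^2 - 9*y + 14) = y - 2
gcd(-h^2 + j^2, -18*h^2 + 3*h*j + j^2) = 1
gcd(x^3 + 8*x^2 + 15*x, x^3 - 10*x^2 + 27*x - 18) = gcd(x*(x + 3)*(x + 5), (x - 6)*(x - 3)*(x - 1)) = 1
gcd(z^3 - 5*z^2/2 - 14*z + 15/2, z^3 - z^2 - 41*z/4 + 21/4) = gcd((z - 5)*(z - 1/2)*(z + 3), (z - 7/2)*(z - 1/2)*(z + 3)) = z^2 + 5*z/2 - 3/2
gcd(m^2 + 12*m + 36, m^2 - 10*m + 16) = 1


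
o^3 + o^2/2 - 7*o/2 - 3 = (o - 2)*(o + 1)*(o + 3/2)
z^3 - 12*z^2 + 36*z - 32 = (z - 8)*(z - 2)^2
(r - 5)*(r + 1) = r^2 - 4*r - 5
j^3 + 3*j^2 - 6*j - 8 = (j - 2)*(j + 1)*(j + 4)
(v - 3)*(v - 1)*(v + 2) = v^3 - 2*v^2 - 5*v + 6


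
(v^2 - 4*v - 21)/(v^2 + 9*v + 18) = (v - 7)/(v + 6)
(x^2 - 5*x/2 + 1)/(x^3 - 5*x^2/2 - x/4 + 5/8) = 4*(x - 2)/(4*x^2 - 8*x - 5)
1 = 1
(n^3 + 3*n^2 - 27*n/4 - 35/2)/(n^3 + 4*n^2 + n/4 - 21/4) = (2*n^2 - n - 10)/(2*n^2 + n - 3)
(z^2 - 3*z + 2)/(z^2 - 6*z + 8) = (z - 1)/(z - 4)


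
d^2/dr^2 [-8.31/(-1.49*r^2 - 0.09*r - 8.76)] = (-36.898062*r^2 - 2.228742*r + 8.31*(2.98*r + 0.09)*(5.96*r + 0.18) - 216.930888)/(1.49*r^2 + 0.09*r + 8.76)^3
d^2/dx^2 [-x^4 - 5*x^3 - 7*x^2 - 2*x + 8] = -12*x^2 - 30*x - 14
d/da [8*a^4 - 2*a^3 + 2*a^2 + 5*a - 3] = 32*a^3 - 6*a^2 + 4*a + 5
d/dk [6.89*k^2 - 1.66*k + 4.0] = 13.78*k - 1.66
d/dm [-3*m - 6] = -3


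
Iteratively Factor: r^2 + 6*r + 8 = (r + 4)*(r + 2)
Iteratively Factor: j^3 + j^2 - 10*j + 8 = (j + 4)*(j^2 - 3*j + 2) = (j - 2)*(j + 4)*(j - 1)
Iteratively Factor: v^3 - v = (v + 1)*(v^2 - v) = v*(v + 1)*(v - 1)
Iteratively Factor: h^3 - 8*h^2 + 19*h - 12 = (h - 4)*(h^2 - 4*h + 3) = (h - 4)*(h - 1)*(h - 3)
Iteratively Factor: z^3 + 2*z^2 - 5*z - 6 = (z - 2)*(z^2 + 4*z + 3) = (z - 2)*(z + 3)*(z + 1)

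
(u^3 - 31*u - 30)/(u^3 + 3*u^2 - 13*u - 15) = (u - 6)/(u - 3)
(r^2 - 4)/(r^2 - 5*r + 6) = (r + 2)/(r - 3)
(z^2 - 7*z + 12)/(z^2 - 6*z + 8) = (z - 3)/(z - 2)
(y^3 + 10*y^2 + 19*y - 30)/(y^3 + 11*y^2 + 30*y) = (y - 1)/y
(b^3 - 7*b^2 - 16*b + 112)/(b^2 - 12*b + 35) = (b^2 - 16)/(b - 5)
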